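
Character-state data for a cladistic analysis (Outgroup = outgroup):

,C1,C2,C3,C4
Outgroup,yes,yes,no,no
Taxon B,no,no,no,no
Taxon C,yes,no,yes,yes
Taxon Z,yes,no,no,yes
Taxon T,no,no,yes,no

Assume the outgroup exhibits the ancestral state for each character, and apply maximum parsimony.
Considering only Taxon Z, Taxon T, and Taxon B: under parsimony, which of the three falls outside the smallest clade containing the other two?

Character polarity is set by the outgroup: the derived state is whichever differs from the outgroup's state, so for C1, C2 the derived state is 'no', and for the remaining characters it is 'yes'.
C1: derived state 'no' in Taxon B and Taxon T only — synapomorphy for {Taxon B, Taxon T}.
All ingroup taxa share the derived state 'no' for C2; it defines the ingroup but does not resolve relationships within it.
C3 groups Taxon C and Taxon T, which is incompatible with the clades supported by the remaining characters; treating it as convergent (homoplasy) costs fewer steps than any alternative tree.
C4 (derived state 'yes') is shared by Taxon C and Taxon Z — a synapomorphy uniting that clade.
Most parsimonious ingroup topology: ((Taxon B,Taxon T),(Taxon C,Taxon Z)).
Taxon B and Taxon T share a more recent common ancestor with each other than either does with Taxon Z, so Taxon Z is the least closely related of the three.

Taxon Z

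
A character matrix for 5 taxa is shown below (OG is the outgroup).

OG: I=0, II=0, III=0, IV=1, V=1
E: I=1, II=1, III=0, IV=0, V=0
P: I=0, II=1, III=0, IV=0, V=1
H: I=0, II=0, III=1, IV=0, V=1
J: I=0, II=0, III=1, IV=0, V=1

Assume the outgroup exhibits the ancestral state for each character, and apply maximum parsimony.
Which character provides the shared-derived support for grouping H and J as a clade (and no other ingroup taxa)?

III

Character polarity is set by the outgroup: the derived state is whichever differs from the outgroup's state, so for IV, V the derived state is '0', and for the remaining characters it is '1'.
I (derived state '1') is unique to E (autapomorphy; uninformative for grouping).
II: derived state '1' in E and P only — synapomorphy for {E, P}.
III: derived state '1' in H and J only — synapomorphy for {H, J}.
All ingroup taxa share the derived state '0' for IV; it defines the ingroup but does not resolve relationships within it.
V (derived state '0') is unique to E (autapomorphy; uninformative for grouping).
Most parsimonious ingroup topology: ((E,P),(H,J)).
The clade {H, J} is supported by III: its derived state '1' occurs in exactly those taxa and in no other taxon (including the outgroup).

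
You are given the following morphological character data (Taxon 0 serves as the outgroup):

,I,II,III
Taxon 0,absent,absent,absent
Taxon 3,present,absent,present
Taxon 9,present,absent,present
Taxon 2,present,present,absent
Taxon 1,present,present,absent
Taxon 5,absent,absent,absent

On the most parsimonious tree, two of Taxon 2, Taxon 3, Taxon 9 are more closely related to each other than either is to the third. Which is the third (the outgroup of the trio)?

The outgroup has state 'absent' for every character, so 'present' is the derived state throughout.
I (derived state 'present') is shared by Taxon 1, Taxon 2, Taxon 3, and Taxon 9 — a synapomorphy uniting that clade.
II: derived state 'present' in Taxon 1 and Taxon 2 only — synapomorphy for {Taxon 1, Taxon 2}.
III: derived state 'present' in Taxon 3 and Taxon 9 only — synapomorphy for {Taxon 3, Taxon 9}.
Most parsimonious ingroup topology: (((Taxon 3,Taxon 9),(Taxon 2,Taxon 1)),Taxon 5).
Taxon 3 and Taxon 9 share a more recent common ancestor with each other than either does with Taxon 2, so Taxon 2 is the least closely related of the three.

Taxon 2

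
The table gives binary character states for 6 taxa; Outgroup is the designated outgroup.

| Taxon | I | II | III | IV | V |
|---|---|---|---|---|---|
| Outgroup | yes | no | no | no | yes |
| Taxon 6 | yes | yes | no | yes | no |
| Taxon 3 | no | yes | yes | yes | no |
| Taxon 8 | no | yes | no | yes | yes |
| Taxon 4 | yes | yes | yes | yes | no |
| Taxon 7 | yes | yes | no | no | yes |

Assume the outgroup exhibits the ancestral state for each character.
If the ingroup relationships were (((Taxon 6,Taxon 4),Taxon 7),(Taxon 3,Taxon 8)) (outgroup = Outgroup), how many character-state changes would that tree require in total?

8

Map each character onto (((Taxon 6,Taxon 4),Taxon 7),(Taxon 3,Taxon 8)) (rooted by Outgroup) and count the minimum state changes it requires (Fitch parsimony):
I: 1; II: 1; III: 2; IV: 2; V: 2.
Total tree length = 8.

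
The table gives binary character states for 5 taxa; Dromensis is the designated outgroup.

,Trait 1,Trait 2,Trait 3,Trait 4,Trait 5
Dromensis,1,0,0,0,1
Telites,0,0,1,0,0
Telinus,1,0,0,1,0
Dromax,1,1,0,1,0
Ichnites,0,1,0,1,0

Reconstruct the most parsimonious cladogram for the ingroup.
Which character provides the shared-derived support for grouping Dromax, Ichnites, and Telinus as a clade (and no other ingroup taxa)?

Trait 4

Character polarity is set by the outgroup: the derived state is whichever differs from the outgroup's state, so for Trait 1, Trait 5 the derived state is '0', and for the remaining characters it is '1'.
Trait 1 (state '0') occurs in Ichnites and Telites but conflicts with the nesting implied by the other characters — most parsimoniously interpreted as homoplasy.
Only Dromax and Ichnites show the derived state '1' for Trait 2, supporting them as a clade.
Trait 3 (derived state '1') is unique to Telites (autapomorphy; uninformative for grouping).
Only Dromax, Ichnites, and Telinus show the derived state '1' for Trait 4, supporting them as a clade.
All ingroup taxa share the derived state '0' for Trait 5; it defines the ingroup but does not resolve relationships within it.
Most parsimonious ingroup topology: (Telites,(Telinus,(Dromax,Ichnites))).
The clade {Dromax, Ichnites, Telinus} is supported by Trait 4: its derived state '1' occurs in exactly those taxa and in no other taxon (including the outgroup).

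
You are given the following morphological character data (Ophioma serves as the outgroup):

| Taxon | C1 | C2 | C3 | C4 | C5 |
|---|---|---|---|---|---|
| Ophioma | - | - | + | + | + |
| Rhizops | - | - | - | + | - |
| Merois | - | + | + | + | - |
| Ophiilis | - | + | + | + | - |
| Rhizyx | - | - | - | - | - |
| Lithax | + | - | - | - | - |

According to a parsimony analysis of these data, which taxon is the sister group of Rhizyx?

Lithax

Character polarity is set by the outgroup: the derived state is whichever differs from the outgroup's state, so for C3, C4, C5 the derived state is '-', and for the remaining characters it is '+'.
C1: derived state '+' in Lithax only — an autapomorphy, so it tells us nothing about relationships among taxa.
C2 (derived state '+') is shared by Merois and Ophiilis — a synapomorphy uniting that clade.
C3 (derived state '-') is shared by Lithax, Rhizops, and Rhizyx — a synapomorphy uniting that clade.
C4: derived state '-' in Lithax and Rhizyx only — synapomorphy for {Lithax, Rhizyx}.
All ingroup taxa share the derived state '-' for C5; it defines the ingroup but does not resolve relationships within it.
Most parsimonious ingroup topology: ((Rhizops,(Rhizyx,Lithax)),(Merois,Ophiilis)).
Rhizyx and Lithax form a cherry on this tree, so they are sister taxa.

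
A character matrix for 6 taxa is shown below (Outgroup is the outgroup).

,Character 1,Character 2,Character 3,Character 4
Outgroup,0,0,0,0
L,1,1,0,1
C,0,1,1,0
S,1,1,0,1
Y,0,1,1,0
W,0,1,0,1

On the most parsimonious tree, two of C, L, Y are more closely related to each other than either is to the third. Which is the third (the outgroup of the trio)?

The outgroup has state '0' for every character, so '1' is the derived state throughout.
Character 1: derived state '1' in L and S only — synapomorphy for {L, S}.
Character 2 (derived state '1') is shared by all ingroup taxa — unites the whole ingroup.
Character 3: derived state '1' in C and Y only — synapomorphy for {C, Y}.
Character 4 (derived state '1') is shared by L, S, and W — a synapomorphy uniting that clade.
Most parsimonious ingroup topology: (((L,S),W),(C,Y)).
C and Y share a more recent common ancestor with each other than either does with L, so L is the least closely related of the three.

L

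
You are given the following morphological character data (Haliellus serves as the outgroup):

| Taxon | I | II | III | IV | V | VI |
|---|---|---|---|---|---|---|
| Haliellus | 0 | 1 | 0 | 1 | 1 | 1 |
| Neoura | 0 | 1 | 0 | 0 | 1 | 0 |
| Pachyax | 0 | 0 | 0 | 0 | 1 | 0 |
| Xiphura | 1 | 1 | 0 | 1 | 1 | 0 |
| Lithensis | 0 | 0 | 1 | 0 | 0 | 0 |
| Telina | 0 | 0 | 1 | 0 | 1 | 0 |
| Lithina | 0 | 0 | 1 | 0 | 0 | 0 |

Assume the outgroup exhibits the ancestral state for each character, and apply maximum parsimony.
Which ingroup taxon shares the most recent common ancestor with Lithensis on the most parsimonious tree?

Character polarity is set by the outgroup: the derived state is whichever differs from the outgroup's state, so for II, IV, V, VI the derived state is '0', and for the remaining characters it is '1'.
I: derived state '1' in Xiphura only — an autapomorphy, so it tells us nothing about relationships among taxa.
II (derived state '0') is shared by Lithensis, Lithina, Pachyax, and Telina — a synapomorphy uniting that clade.
III: derived state '1' in Lithensis, Lithina, and Telina only — synapomorphy for {Lithensis, Lithina, Telina}.
IV (derived state '0') is shared by Lithensis, Lithina, Neoura, Pachyax, and Telina — a synapomorphy uniting that clade.
V (derived state '0') is shared by Lithensis and Lithina — a synapomorphy uniting that clade.
All ingroup taxa share the derived state '0' for VI; it defines the ingroup but does not resolve relationships within it.
Most parsimonious ingroup topology: ((Neoura,(Pachyax,((Lithensis,Lithina),Telina))),Xiphura).
Lithensis and Lithina form a cherry on this tree, so they are sister taxa.

Lithina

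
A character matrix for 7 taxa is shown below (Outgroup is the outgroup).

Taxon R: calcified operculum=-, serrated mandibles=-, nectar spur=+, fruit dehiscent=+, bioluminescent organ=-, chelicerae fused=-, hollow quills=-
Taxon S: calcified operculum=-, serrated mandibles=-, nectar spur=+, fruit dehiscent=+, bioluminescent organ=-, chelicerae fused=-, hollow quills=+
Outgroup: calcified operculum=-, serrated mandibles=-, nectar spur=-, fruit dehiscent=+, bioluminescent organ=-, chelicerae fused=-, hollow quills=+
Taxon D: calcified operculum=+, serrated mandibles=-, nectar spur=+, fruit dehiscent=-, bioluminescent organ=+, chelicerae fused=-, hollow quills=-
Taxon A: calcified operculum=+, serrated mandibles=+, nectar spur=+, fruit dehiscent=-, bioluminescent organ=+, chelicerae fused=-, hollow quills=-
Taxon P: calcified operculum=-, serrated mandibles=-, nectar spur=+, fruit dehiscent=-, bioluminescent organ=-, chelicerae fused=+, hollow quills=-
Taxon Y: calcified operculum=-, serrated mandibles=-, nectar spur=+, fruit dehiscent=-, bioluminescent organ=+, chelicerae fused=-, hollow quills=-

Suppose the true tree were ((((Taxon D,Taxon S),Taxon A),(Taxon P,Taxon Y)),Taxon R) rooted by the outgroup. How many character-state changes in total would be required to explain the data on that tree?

12

Map each character onto ((((Taxon D,Taxon S),Taxon A),(Taxon P,Taxon Y)),Taxon R) (rooted by Outgroup) and count the minimum state changes it requires (Fitch parsimony):
calcified operculum: 2; serrated mandibles: 1; nectar spur: 1; fruit dehiscent: 2; bioluminescent organ: 3; chelicerae fused: 1; hollow quills: 2.
Total tree length = 12.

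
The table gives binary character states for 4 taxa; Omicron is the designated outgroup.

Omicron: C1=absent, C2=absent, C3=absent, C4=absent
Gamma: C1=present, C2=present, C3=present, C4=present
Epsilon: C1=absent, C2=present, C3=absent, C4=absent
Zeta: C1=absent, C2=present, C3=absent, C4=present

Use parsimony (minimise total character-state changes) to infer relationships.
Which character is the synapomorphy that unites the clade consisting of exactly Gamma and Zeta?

The outgroup has state 'absent' for every character, so 'present' is the derived state throughout.
C1: derived state 'present' in Gamma only — an autapomorphy, so it tells us nothing about relationships among taxa.
All ingroup taxa share the derived state 'present' for C2; it defines the ingroup but does not resolve relationships within it.
C3 (derived state 'present') is unique to Gamma (autapomorphy; uninformative for grouping).
Only Gamma and Zeta show the derived state 'present' for C4, supporting them as a clade.
Most parsimonious ingroup topology: ((Gamma,Zeta),Epsilon).
The clade {Gamma, Zeta} is supported by C4: its derived state 'present' occurs in exactly those taxa and in no other taxon (including the outgroup).

C4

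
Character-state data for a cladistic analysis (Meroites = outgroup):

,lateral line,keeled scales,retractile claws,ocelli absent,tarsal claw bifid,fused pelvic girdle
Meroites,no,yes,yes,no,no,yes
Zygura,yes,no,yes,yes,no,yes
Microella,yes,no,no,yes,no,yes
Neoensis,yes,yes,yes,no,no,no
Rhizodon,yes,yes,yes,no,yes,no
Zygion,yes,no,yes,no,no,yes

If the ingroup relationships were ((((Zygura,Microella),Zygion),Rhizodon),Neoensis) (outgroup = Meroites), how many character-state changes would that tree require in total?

Map each character onto ((((Zygura,Microella),Zygion),Rhizodon),Neoensis) (rooted by Meroites) and count the minimum state changes it requires (Fitch parsimony):
lateral line: 1; keeled scales: 1; retractile claws: 1; ocelli absent: 1; tarsal claw bifid: 1; fused pelvic girdle: 2.
Total tree length = 7.

7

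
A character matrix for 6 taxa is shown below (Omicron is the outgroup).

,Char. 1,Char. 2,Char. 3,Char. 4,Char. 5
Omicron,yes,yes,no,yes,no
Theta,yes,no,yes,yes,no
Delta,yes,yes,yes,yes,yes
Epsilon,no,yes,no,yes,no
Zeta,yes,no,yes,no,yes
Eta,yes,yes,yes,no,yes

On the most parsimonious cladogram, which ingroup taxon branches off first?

Epsilon

Character polarity is set by the outgroup: the derived state is whichever differs from the outgroup's state, so for Char. 1, Char. 2, Char. 4 the derived state is 'no', and for the remaining characters it is 'yes'.
Char. 1 (derived state 'no') is unique to Epsilon (autapomorphy; uninformative for grouping).
Char. 2 groups Theta and Zeta, which is incompatible with the clades supported by the remaining characters; treating it as convergent (homoplasy) costs fewer steps than any alternative tree.
Char. 3 (derived state 'yes') is shared by Delta, Eta, Theta, and Zeta — a synapomorphy uniting that clade.
Only Eta and Zeta show the derived state 'no' for Char. 4, supporting them as a clade.
Char. 5 (derived state 'yes') is shared by Delta, Eta, and Zeta — a synapomorphy uniting that clade.
Most parsimonious ingroup topology: ((Theta,(Delta,(Zeta,Eta))),Epsilon).
Epsilon is sister to the clade containing all other ingroup taxa, so it is the earliest-diverging (most basal) ingroup lineage.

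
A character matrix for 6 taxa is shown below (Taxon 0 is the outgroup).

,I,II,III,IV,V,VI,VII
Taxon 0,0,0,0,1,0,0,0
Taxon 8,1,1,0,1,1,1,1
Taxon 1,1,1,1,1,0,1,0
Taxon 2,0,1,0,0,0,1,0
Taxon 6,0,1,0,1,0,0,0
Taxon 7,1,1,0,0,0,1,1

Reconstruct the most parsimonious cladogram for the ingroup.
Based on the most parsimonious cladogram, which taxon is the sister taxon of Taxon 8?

Character polarity is set by the outgroup: the derived state is whichever differs from the outgroup's state, so for IV the derived state is '0', and for the remaining characters it is '1'.
I: derived state '1' in Taxon 1, Taxon 7, and Taxon 8 only — synapomorphy for {Taxon 1, Taxon 7, Taxon 8}.
II (derived state '1') is shared by all ingroup taxa — unites the whole ingroup.
III: derived state '1' in Taxon 1 only — an autapomorphy, so it tells us nothing about relationships among taxa.
IV (state '0') occurs in Taxon 2 and Taxon 7 but conflicts with the nesting implied by the other characters — most parsimoniously interpreted as homoplasy.
V (derived state '1') is unique to Taxon 8 (autapomorphy; uninformative for grouping).
VI: derived state '1' in Taxon 1, Taxon 2, Taxon 7, and Taxon 8 only — synapomorphy for {Taxon 1, Taxon 2, Taxon 7, Taxon 8}.
VII (derived state '1') is shared by Taxon 7 and Taxon 8 — a synapomorphy uniting that clade.
Most parsimonious ingroup topology: ((((Taxon 8,Taxon 7),Taxon 1),Taxon 2),Taxon 6).
Taxon 8 and Taxon 7 form a cherry on this tree, so they are sister taxa.

Taxon 7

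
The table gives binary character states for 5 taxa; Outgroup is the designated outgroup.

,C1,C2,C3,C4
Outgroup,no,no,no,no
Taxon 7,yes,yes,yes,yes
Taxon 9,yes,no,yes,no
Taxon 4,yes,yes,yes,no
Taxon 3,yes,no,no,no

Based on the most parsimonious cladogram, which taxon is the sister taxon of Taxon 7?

Taxon 4

The outgroup has state 'no' for every character, so 'yes' is the derived state throughout.
C1 (derived state 'yes') is shared by all ingroup taxa — unites the whole ingroup.
Only Taxon 4 and Taxon 7 show the derived state 'yes' for C2, supporting them as a clade.
C3 (derived state 'yes') is shared by Taxon 4, Taxon 7, and Taxon 9 — a synapomorphy uniting that clade.
C4: derived state 'yes' in Taxon 7 only — an autapomorphy, so it tells us nothing about relationships among taxa.
Most parsimonious ingroup topology: (((Taxon 7,Taxon 4),Taxon 9),Taxon 3).
Taxon 7 and Taxon 4 form a cherry on this tree, so they are sister taxa.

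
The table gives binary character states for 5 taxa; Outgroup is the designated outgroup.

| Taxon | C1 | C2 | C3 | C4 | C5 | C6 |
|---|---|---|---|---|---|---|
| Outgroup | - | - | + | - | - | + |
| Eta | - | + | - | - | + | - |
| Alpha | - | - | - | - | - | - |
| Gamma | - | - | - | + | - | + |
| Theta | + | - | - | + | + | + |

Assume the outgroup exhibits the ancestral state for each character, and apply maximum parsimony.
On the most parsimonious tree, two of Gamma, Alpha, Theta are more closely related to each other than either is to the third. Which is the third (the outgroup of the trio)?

Alpha

Character polarity is set by the outgroup: the derived state is whichever differs from the outgroup's state, so for C3, C6 the derived state is '-', and for the remaining characters it is '+'.
C1: derived state '+' in Theta only — an autapomorphy, so it tells us nothing about relationships among taxa.
C2 (derived state '+') is unique to Eta (autapomorphy; uninformative for grouping).
C3 (derived state '-') is shared by all ingroup taxa — unites the whole ingroup.
Only Gamma and Theta show the derived state '+' for C4, supporting them as a clade.
C5 groups Eta and Theta, which is incompatible with the clades supported by the remaining characters; treating it as convergent (homoplasy) costs fewer steps than any alternative tree.
C6 (derived state '-') is shared by Alpha and Eta — a synapomorphy uniting that clade.
Most parsimonious ingroup topology: ((Eta,Alpha),(Gamma,Theta)).
Gamma and Theta share a more recent common ancestor with each other than either does with Alpha, so Alpha is the least closely related of the three.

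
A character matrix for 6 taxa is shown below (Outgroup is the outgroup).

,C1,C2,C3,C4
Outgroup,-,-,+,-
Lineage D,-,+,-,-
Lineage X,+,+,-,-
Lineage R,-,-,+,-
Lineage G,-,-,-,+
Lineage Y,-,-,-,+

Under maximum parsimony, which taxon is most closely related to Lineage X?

Lineage D

Character polarity is set by the outgroup: the derived state is whichever differs from the outgroup's state, so for C3 the derived state is '-', and for the remaining characters it is '+'.
C1: derived state '+' in Lineage X only — an autapomorphy, so it tells us nothing about relationships among taxa.
Only Lineage D and Lineage X show the derived state '+' for C2, supporting them as a clade.
C3: derived state '-' in Lineage D, Lineage G, Lineage X, and Lineage Y only — synapomorphy for {Lineage D, Lineage G, Lineage X, Lineage Y}.
Only Lineage G and Lineage Y show the derived state '+' for C4, supporting them as a clade.
Most parsimonious ingroup topology: (((Lineage D,Lineage X),(Lineage G,Lineage Y)),Lineage R).
Lineage X and Lineage D form a cherry on this tree, so they are sister taxa.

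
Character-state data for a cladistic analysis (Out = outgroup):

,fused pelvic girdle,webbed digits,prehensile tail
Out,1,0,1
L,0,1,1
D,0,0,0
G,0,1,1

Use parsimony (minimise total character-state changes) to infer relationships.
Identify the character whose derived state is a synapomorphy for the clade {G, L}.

Character polarity is set by the outgroup: the derived state is whichever differs from the outgroup's state, so for fused pelvic girdle, prehensile tail the derived state is '0', and for the remaining characters it is '1'.
fused pelvic girdle (derived state '0') is shared by all ingroup taxa — unites the whole ingroup.
webbed digits (derived state '1') is shared by G and L — a synapomorphy uniting that clade.
prehensile tail: derived state '0' in D only — an autapomorphy, so it tells us nothing about relationships among taxa.
Most parsimonious ingroup topology: ((L,G),D).
The clade {G, L} is supported by webbed digits: its derived state '1' occurs in exactly those taxa and in no other taxon (including the outgroup).

webbed digits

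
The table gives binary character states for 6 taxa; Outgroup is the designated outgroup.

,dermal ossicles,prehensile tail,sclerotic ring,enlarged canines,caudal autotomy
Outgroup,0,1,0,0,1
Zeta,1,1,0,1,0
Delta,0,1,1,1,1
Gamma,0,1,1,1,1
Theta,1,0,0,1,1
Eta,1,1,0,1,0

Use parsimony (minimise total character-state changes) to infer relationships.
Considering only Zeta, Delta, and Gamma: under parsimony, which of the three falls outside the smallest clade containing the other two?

Character polarity is set by the outgroup: the derived state is whichever differs from the outgroup's state, so for prehensile tail, caudal autotomy the derived state is '0', and for the remaining characters it is '1'.
dermal ossicles (derived state '1') is shared by Eta, Theta, and Zeta — a synapomorphy uniting that clade.
prehensile tail: derived state '0' in Theta only — an autapomorphy, so it tells us nothing about relationships among taxa.
sclerotic ring: derived state '1' in Delta and Gamma only — synapomorphy for {Delta, Gamma}.
All ingroup taxa share the derived state '1' for enlarged canines; it defines the ingroup but does not resolve relationships within it.
caudal autotomy (derived state '0') is shared by Eta and Zeta — a synapomorphy uniting that clade.
Most parsimonious ingroup topology: (((Zeta,Eta),Theta),(Delta,Gamma)).
Delta and Gamma share a more recent common ancestor with each other than either does with Zeta, so Zeta is the least closely related of the three.

Zeta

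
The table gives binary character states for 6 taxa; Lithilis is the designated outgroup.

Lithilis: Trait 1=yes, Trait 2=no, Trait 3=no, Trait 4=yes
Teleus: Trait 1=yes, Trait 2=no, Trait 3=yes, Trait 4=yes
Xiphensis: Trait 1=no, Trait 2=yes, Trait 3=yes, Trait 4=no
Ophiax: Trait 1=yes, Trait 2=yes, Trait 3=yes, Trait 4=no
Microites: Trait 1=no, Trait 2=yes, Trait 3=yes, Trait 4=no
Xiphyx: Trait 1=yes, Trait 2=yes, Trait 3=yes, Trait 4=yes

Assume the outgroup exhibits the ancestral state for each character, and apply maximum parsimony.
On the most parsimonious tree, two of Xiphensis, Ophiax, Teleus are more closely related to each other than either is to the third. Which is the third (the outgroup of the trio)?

Teleus

Character polarity is set by the outgroup: the derived state is whichever differs from the outgroup's state, so for Trait 1, Trait 4 the derived state is 'no', and for the remaining characters it is 'yes'.
Only Microites and Xiphensis show the derived state 'no' for Trait 1, supporting them as a clade.
Only Microites, Ophiax, Xiphensis, and Xiphyx show the derived state 'yes' for Trait 2, supporting them as a clade.
Trait 3 (derived state 'yes') is shared by all ingroup taxa — unites the whole ingroup.
Only Microites, Ophiax, and Xiphensis show the derived state 'no' for Trait 4, supporting them as a clade.
Most parsimonious ingroup topology: (Teleus,(((Xiphensis,Microites),Ophiax),Xiphyx)).
Xiphensis and Ophiax share a more recent common ancestor with each other than either does with Teleus, so Teleus is the least closely related of the three.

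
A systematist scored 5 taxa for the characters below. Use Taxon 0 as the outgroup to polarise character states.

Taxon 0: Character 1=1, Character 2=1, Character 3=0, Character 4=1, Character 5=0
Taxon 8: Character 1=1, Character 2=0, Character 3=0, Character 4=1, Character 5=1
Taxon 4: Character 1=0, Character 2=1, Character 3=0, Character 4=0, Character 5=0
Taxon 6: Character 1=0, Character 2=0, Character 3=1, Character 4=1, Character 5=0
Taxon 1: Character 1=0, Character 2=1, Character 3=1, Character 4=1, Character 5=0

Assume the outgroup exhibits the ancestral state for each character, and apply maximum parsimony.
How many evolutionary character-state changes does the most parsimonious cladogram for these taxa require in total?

Character polarity is set by the outgroup: the derived state is whichever differs from the outgroup's state, so for Character 1, Character 2, Character 4 the derived state is '0', and for the remaining characters it is '1'.
Only Taxon 1, Taxon 4, and Taxon 6 show the derived state '0' for Character 1, supporting them as a clade.
Character 2 (state '0') occurs in Taxon 6 and Taxon 8 but conflicts with the nesting implied by the other characters — most parsimoniously interpreted as homoplasy.
Character 3 (derived state '1') is shared by Taxon 1 and Taxon 6 — a synapomorphy uniting that clade.
Character 4: derived state '0' in Taxon 4 only — an autapomorphy, so it tells us nothing about relationships among taxa.
Character 5: derived state '1' in Taxon 8 only — an autapomorphy, so it tells us nothing about relationships among taxa.
Most parsimonious ingroup topology: (Taxon 8,(Taxon 4,(Taxon 6,Taxon 1))).
Changes per character on this tree: Character 1: 1; Character 2: 2; Character 3: 1; Character 4: 1; Character 5: 1.
Total = 6.

6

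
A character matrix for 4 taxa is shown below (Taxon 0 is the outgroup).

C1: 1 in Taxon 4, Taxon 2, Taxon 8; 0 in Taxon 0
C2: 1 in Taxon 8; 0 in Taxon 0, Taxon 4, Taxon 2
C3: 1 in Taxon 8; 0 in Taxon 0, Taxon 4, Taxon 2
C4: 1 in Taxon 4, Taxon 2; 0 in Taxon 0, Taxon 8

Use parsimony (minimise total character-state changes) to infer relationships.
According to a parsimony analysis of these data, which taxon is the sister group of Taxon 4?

The outgroup has state '0' for every character, so '1' is the derived state throughout.
All ingroup taxa share the derived state '1' for C1; it defines the ingroup but does not resolve relationships within it.
C2 (derived state '1') is unique to Taxon 8 (autapomorphy; uninformative for grouping).
C3 (derived state '1') is unique to Taxon 8 (autapomorphy; uninformative for grouping).
C4: derived state '1' in Taxon 2 and Taxon 4 only — synapomorphy for {Taxon 2, Taxon 4}.
Most parsimonious ingroup topology: ((Taxon 4,Taxon 2),Taxon 8).
Taxon 4 and Taxon 2 form a cherry on this tree, so they are sister taxa.

Taxon 2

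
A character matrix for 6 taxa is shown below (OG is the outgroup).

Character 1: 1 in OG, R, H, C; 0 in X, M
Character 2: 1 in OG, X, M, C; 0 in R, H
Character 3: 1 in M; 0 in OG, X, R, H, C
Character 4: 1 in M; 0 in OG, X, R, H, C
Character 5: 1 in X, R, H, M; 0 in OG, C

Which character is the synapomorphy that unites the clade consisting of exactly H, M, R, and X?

Character 5

Character polarity is set by the outgroup: the derived state is whichever differs from the outgroup's state, so for Character 1, Character 2 the derived state is '0', and for the remaining characters it is '1'.
Only M and X show the derived state '0' for Character 1, supporting them as a clade.
Character 2: derived state '0' in H and R only — synapomorphy for {H, R}.
Character 3 (derived state '1') is unique to M (autapomorphy; uninformative for grouping).
Character 4 (derived state '1') is unique to M (autapomorphy; uninformative for grouping).
Character 5: derived state '1' in H, M, R, and X only — synapomorphy for {H, M, R, X}.
Most parsimonious ingroup topology: (((X,M),(R,H)),C).
The clade {H, M, R, X} is supported by Character 5: its derived state '1' occurs in exactly those taxa and in no other taxon (including the outgroup).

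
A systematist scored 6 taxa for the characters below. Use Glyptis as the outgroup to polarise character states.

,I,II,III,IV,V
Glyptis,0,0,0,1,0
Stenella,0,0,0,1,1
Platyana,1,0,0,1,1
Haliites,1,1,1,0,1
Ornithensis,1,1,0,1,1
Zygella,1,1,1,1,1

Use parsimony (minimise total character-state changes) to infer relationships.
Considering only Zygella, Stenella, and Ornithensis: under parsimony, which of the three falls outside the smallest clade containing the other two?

Character polarity is set by the outgroup: the derived state is whichever differs from the outgroup's state, so for IV the derived state is '0', and for the remaining characters it is '1'.
Only Haliites, Ornithensis, Platyana, and Zygella show the derived state '1' for I, supporting them as a clade.
II: derived state '1' in Haliites, Ornithensis, and Zygella only — synapomorphy for {Haliites, Ornithensis, Zygella}.
Only Haliites and Zygella show the derived state '1' for III, supporting them as a clade.
IV: derived state '0' in Haliites only — an autapomorphy, so it tells us nothing about relationships among taxa.
All ingroup taxa share the derived state '1' for V; it defines the ingroup but does not resolve relationships within it.
Most parsimonious ingroup topology: (Stenella,(Platyana,((Haliites,Zygella),Ornithensis))).
Zygella and Ornithensis share a more recent common ancestor with each other than either does with Stenella, so Stenella is the least closely related of the three.

Stenella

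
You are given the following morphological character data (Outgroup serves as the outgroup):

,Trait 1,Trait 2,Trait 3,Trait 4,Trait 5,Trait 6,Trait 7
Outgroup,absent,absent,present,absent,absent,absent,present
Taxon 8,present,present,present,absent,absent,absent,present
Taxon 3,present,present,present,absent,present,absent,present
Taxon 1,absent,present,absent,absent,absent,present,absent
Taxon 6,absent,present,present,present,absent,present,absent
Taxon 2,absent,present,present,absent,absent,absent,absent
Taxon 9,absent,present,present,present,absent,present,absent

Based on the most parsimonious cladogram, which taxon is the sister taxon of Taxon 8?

Taxon 3

Character polarity is set by the outgroup: the derived state is whichever differs from the outgroup's state, so for Trait 3, Trait 7 the derived state is 'absent', and for the remaining characters it is 'present'.
Trait 1 (derived state 'present') is shared by Taxon 3 and Taxon 8 — a synapomorphy uniting that clade.
All ingroup taxa share the derived state 'present' for Trait 2; it defines the ingroup but does not resolve relationships within it.
Trait 3 (derived state 'absent') is unique to Taxon 1 (autapomorphy; uninformative for grouping).
Trait 4 (derived state 'present') is shared by Taxon 6 and Taxon 9 — a synapomorphy uniting that clade.
Trait 5 (derived state 'present') is unique to Taxon 3 (autapomorphy; uninformative for grouping).
Trait 6: derived state 'present' in Taxon 1, Taxon 6, and Taxon 9 only — synapomorphy for {Taxon 1, Taxon 6, Taxon 9}.
Trait 7 (derived state 'absent') is shared by Taxon 1, Taxon 2, Taxon 6, and Taxon 9 — a synapomorphy uniting that clade.
Most parsimonious ingroup topology: ((Taxon 8,Taxon 3),((Taxon 1,(Taxon 6,Taxon 9)),Taxon 2)).
Taxon 8 and Taxon 3 form a cherry on this tree, so they are sister taxa.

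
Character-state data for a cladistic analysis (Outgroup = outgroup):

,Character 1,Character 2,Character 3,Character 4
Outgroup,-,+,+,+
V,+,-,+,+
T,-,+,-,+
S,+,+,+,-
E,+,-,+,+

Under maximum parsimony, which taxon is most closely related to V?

E

Character polarity is set by the outgroup: the derived state is whichever differs from the outgroup's state, so for Character 2, Character 3, Character 4 the derived state is '-', and for the remaining characters it is '+'.
Only E, S, and V show the derived state '+' for Character 1, supporting them as a clade.
Character 2: derived state '-' in E and V only — synapomorphy for {E, V}.
Character 3 (derived state '-') is unique to T (autapomorphy; uninformative for grouping).
Character 4: derived state '-' in S only — an autapomorphy, so it tells us nothing about relationships among taxa.
Most parsimonious ingroup topology: (((V,E),S),T).
V and E form a cherry on this tree, so they are sister taxa.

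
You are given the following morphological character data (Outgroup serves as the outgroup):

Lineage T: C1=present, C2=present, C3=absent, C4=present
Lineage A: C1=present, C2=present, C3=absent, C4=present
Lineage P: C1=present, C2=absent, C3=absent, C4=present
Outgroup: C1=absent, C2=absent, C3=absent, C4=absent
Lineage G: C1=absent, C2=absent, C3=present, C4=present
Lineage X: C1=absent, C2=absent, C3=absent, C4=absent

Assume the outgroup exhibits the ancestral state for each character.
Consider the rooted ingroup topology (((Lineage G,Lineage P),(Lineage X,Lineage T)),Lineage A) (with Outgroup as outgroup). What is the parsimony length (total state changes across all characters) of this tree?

8

Map each character onto (((Lineage G,Lineage P),(Lineage X,Lineage T)),Lineage A) (rooted by Outgroup) and count the minimum state changes it requires (Fitch parsimony):
C1: 3; C2: 2; C3: 1; C4: 2.
Total tree length = 8.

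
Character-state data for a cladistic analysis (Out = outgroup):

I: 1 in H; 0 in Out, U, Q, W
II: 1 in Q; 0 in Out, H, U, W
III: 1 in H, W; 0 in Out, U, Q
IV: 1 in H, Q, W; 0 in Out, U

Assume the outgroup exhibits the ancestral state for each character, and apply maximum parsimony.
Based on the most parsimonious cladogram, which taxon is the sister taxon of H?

W

The outgroup has state '0' for every character, so '1' is the derived state throughout.
I (derived state '1') is unique to H (autapomorphy; uninformative for grouping).
II: derived state '1' in Q only — an autapomorphy, so it tells us nothing about relationships among taxa.
III (derived state '1') is shared by H and W — a synapomorphy uniting that clade.
IV: derived state '1' in H, Q, and W only — synapomorphy for {H, Q, W}.
Most parsimonious ingroup topology: (((H,W),Q),U).
H and W form a cherry on this tree, so they are sister taxa.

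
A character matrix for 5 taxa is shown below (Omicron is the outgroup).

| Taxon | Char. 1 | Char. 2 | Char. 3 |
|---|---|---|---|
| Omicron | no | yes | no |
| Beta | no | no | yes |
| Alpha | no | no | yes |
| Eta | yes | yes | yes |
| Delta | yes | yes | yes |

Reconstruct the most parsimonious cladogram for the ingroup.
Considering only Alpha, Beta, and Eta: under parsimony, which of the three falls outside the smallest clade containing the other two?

Character polarity is set by the outgroup: the derived state is whichever differs from the outgroup's state, so for Char. 2 the derived state is 'no', and for the remaining characters it is 'yes'.
Char. 1 (derived state 'yes') is shared by Delta and Eta — a synapomorphy uniting that clade.
Char. 2: derived state 'no' in Alpha and Beta only — synapomorphy for {Alpha, Beta}.
Char. 3 (derived state 'yes') is shared by all ingroup taxa — unites the whole ingroup.
Most parsimonious ingroup topology: ((Beta,Alpha),(Eta,Delta)).
Alpha and Beta share a more recent common ancestor with each other than either does with Eta, so Eta is the least closely related of the three.

Eta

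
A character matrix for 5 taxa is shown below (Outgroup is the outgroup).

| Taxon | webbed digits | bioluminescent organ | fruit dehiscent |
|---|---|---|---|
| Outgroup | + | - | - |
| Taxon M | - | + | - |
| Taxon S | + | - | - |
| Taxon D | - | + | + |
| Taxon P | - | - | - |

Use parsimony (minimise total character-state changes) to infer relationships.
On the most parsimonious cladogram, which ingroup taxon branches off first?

Character polarity is set by the outgroup: the derived state is whichever differs from the outgroup's state, so for webbed digits the derived state is '-', and for the remaining characters it is '+'.
webbed digits: derived state '-' in Taxon D, Taxon M, and Taxon P only — synapomorphy for {Taxon D, Taxon M, Taxon P}.
Only Taxon D and Taxon M show the derived state '+' for bioluminescent organ, supporting them as a clade.
fruit dehiscent: derived state '+' in Taxon D only — an autapomorphy, so it tells us nothing about relationships among taxa.
Most parsimonious ingroup topology: (((Taxon M,Taxon D),Taxon P),Taxon S).
Taxon S is sister to the clade containing all other ingroup taxa, so it is the earliest-diverging (most basal) ingroup lineage.

Taxon S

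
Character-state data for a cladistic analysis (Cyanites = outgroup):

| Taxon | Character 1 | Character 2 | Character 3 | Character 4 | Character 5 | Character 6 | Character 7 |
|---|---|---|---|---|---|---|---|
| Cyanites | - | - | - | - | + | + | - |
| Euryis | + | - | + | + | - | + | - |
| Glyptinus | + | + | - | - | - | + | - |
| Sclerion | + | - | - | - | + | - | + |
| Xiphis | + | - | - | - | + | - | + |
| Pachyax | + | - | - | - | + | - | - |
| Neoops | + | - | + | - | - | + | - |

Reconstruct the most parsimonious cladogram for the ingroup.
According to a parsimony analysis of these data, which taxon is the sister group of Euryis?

Neoops

Character polarity is set by the outgroup: the derived state is whichever differs from the outgroup's state, so for Character 5, Character 6 the derived state is '-', and for the remaining characters it is '+'.
Character 1 (derived state '+') is shared by all ingroup taxa — unites the whole ingroup.
Character 2 (derived state '+') is unique to Glyptinus (autapomorphy; uninformative for grouping).
Only Euryis and Neoops show the derived state '+' for Character 3, supporting them as a clade.
Character 4 (derived state '+') is unique to Euryis (autapomorphy; uninformative for grouping).
Only Euryis, Glyptinus, and Neoops show the derived state '-' for Character 5, supporting them as a clade.
Only Pachyax, Sclerion, and Xiphis show the derived state '-' for Character 6, supporting them as a clade.
Character 7 (derived state '+') is shared by Sclerion and Xiphis — a synapomorphy uniting that clade.
Most parsimonious ingroup topology: (((Euryis,Neoops),Glyptinus),((Sclerion,Xiphis),Pachyax)).
Euryis and Neoops form a cherry on this tree, so they are sister taxa.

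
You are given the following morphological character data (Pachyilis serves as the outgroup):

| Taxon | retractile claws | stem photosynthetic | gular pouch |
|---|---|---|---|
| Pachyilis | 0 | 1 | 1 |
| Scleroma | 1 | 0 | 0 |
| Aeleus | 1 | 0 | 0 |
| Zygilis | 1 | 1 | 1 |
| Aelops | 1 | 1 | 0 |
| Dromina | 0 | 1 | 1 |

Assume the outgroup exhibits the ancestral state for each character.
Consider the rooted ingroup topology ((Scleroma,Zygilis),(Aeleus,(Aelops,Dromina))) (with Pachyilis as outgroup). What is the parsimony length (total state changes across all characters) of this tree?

7

Map each character onto ((Scleroma,Zygilis),(Aeleus,(Aelops,Dromina))) (rooted by Pachyilis) and count the minimum state changes it requires (Fitch parsimony):
retractile claws: 2; stem photosynthetic: 2; gular pouch: 3.
Total tree length = 7.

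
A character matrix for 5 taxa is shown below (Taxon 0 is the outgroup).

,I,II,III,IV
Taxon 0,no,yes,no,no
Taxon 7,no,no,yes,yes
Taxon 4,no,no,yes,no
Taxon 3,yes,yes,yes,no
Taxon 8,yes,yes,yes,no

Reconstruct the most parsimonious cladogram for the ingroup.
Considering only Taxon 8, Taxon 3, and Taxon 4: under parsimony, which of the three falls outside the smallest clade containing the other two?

Taxon 4

Character polarity is set by the outgroup: the derived state is whichever differs from the outgroup's state, so for II the derived state is 'no', and for the remaining characters it is 'yes'.
I: derived state 'yes' in Taxon 3 and Taxon 8 only — synapomorphy for {Taxon 3, Taxon 8}.
II: derived state 'no' in Taxon 4 and Taxon 7 only — synapomorphy for {Taxon 4, Taxon 7}.
III (derived state 'yes') is shared by all ingroup taxa — unites the whole ingroup.
IV: derived state 'yes' in Taxon 7 only — an autapomorphy, so it tells us nothing about relationships among taxa.
Most parsimonious ingroup topology: ((Taxon 7,Taxon 4),(Taxon 3,Taxon 8)).
Taxon 3 and Taxon 8 share a more recent common ancestor with each other than either does with Taxon 4, so Taxon 4 is the least closely related of the three.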